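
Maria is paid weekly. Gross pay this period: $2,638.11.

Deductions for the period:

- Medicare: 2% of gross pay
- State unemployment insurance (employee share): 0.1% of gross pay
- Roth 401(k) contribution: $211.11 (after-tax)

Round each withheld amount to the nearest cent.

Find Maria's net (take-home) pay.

$2,371.60

Medicare: $2,638.11 × 0.02 = $52.76
State unemployment insurance (employee share): $2,638.11 × 0.001 = $2.64
Roth 401(k) contribution: $211.11
Total deductions = $52.76 + $2.64 + $211.11 = $266.51
Net pay = $2,638.11 − $266.51 = $2,371.60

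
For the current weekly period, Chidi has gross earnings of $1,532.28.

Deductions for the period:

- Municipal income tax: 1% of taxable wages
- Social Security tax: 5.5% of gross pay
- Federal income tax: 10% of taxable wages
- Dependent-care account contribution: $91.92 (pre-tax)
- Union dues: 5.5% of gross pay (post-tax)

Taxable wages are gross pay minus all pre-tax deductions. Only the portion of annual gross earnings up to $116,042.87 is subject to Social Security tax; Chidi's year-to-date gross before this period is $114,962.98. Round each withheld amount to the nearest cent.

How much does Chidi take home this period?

$1,138.25

Dependent-care account contribution: $91.92
Taxable wages = $1,532.28 − $91.92 = $1,440.36
Municipal income tax: $1,440.36 × 0.01 = $14.40
Federal income tax: $1,440.36 × 0.1 = $144.04
Social Security tax: only $116,042.87 − $114,962.98 = $1,079.89 of this check is subject → $1,079.89 × 0.055 = $59.39
Union dues: $1,532.28 × 0.055 = $84.28
Total deductions = $91.92 + $14.40 + $144.04 + $59.39 + $84.28 = $394.03
Net pay = $1,532.28 − $394.03 = $1,138.25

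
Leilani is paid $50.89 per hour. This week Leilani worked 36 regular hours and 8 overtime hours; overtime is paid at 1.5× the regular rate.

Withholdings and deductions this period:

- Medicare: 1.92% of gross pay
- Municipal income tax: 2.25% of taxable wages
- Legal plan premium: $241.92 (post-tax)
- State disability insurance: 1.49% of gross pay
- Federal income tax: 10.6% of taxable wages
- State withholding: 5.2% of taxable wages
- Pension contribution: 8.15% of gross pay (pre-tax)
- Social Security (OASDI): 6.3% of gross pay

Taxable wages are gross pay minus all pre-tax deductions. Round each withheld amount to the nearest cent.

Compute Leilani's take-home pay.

$1,359.55

Regular pay: 36 × $50.89 = $1,832.04
Overtime pay: 8 × $50.89 × 1.5 = $610.68
Gross pay = $1,832.04 + $610.68 = $2,442.72
Pension contribution: $2,442.72 × 0.0815 = $199.08
Taxable wages = $2,442.72 − $199.08 = $2,243.64
Municipal income tax: $2,243.64 × 0.0225 = $50.48
State withholding: $2,243.64 × 0.052 = $116.67
Federal income tax: $2,243.64 × 0.106 = $237.83
Medicare: $2,442.72 × 0.0192 = $46.90
Social Security (OASDI): $2,442.72 × 0.063 = $153.89
State disability insurance: $2,442.72 × 0.0149 = $36.40
Legal plan premium: $241.92
Total deductions = $199.08 + $50.48 + $116.67 + $237.83 + $46.90 + $153.89 + $36.40 + $241.92 = $1,083.17
Net pay = $2,442.72 − $1,083.17 = $1,359.55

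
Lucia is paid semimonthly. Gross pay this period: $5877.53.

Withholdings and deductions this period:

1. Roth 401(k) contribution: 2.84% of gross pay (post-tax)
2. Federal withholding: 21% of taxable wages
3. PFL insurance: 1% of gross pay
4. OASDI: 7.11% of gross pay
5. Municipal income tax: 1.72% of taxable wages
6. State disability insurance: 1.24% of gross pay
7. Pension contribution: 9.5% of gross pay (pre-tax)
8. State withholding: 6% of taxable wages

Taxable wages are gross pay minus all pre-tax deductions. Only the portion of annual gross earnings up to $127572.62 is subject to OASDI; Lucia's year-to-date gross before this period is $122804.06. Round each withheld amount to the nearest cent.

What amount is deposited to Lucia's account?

Pension contribution: $5877.53 × 0.095 = $558.37
Taxable wages = $5877.53 − $558.37 = $5319.16
Municipal income tax: $5319.16 × 0.0172 = $91.49
Federal withholding: $5319.16 × 0.21 = $1117.02
State withholding: $5319.16 × 0.06 = $319.15
State disability insurance: $5877.53 × 0.0124 = $72.88
PFL insurance: $5877.53 × 0.01 = $58.78
OASDI: only $127572.62 − $122804.06 = $4768.56 of this check is subject → $4768.56 × 0.0711 = $339.04
Roth 401(k) contribution: $5877.53 × 0.0284 = $166.92
Total deductions = $558.37 + $91.49 + $1117.02 + $319.15 + $72.88 + $58.78 + $339.04 + $166.92 = $2723.65
Net pay = $5877.53 − $2723.65 = $3153.88

$3153.88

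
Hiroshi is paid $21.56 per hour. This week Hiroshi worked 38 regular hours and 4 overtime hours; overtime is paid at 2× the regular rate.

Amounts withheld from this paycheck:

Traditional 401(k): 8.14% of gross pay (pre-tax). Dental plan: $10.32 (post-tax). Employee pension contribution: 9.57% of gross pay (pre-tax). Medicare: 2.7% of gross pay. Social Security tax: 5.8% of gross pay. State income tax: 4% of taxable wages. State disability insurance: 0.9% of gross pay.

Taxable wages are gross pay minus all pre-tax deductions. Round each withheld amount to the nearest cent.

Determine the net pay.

$679.93

Regular pay: 38 × $21.56 = $819.28
Overtime pay: 4 × $21.56 × 2 = $172.48
Gross pay = $819.28 + $172.48 = $991.76
Traditional 401(k): $991.76 × 0.0814 = $80.73
Employee pension contribution: $991.76 × 0.0957 = $94.91
Pre-tax total = $80.73 + $94.91 = $175.64
Taxable wages = $991.76 − $175.64 = $816.12
State income tax: $816.12 × 0.04 = $32.64
State disability insurance: $991.76 × 0.009 = $8.93
Medicare: $991.76 × 0.027 = $26.78
Social Security tax: $991.76 × 0.058 = $57.52
Dental plan: $10.32
Total deductions = $80.73 + $94.91 + $32.64 + $8.93 + $26.78 + $57.52 + $10.32 = $311.83
Net pay = $991.76 − $311.83 = $679.93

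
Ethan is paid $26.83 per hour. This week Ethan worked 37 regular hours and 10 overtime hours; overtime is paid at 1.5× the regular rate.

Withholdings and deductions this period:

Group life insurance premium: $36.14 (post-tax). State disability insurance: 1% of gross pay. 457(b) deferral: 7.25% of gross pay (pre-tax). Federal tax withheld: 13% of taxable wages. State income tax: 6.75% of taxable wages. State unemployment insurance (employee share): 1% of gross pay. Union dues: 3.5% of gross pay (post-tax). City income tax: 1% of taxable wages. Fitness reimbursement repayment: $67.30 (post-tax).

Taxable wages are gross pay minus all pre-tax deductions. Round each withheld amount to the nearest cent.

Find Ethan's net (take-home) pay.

Regular pay: 37 × $26.83 = $992.71
Overtime pay: 10 × $26.83 × 1.5 = $402.45
Gross pay = $992.71 + $402.45 = $1,395.16
457(b) deferral: $1,395.16 × 0.0725 = $101.15
Taxable wages = $1,395.16 − $101.15 = $1,294.01
Federal tax withheld: $1,294.01 × 0.13 = $168.22
State income tax: $1,294.01 × 0.0675 = $87.35
City income tax: $1,294.01 × 0.01 = $12.94
State unemployment insurance (employee share): $1,395.16 × 0.01 = $13.95
State disability insurance: $1,395.16 × 0.01 = $13.95
Union dues: $1,395.16 × 0.035 = $48.83
Fitness reimbursement repayment: $67.30
Group life insurance premium: $36.14
Total deductions = $101.15 + $168.22 + $87.35 + $12.94 + $13.95 + $13.95 + $48.83 + $67.30 + $36.14 = $549.83
Net pay = $1,395.16 − $549.83 = $845.33

$845.33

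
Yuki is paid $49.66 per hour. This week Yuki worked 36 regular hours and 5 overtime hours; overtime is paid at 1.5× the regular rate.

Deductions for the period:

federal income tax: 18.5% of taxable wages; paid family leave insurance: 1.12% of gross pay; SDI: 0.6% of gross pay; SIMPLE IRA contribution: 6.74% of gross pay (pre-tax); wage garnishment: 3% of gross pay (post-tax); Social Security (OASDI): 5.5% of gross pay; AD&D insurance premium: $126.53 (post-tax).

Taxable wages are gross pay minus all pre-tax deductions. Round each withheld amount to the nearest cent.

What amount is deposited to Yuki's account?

$1294.61

Regular pay: 36 × $49.66 = $1787.76
Overtime pay: 5 × $49.66 × 1.5 = $372.45
Gross pay = $1787.76 + $372.45 = $2160.21
SIMPLE IRA contribution: $2160.21 × 0.0674 = $145.60
Taxable wages = $2160.21 − $145.60 = $2014.61
Federal income tax: $2014.61 × 0.185 = $372.70
Paid family leave insurance: $2160.21 × 0.0112 = $24.19
SDI: $2160.21 × 0.006 = $12.96
Social Security (OASDI): $2160.21 × 0.055 = $118.81
AD&D insurance premium: $126.53
Wage garnishment: $2160.21 × 0.03 = $64.81
Total deductions = $145.60 + $372.70 + $24.19 + $12.96 + $118.81 + $126.53 + $64.81 = $865.60
Net pay = $2160.21 − $865.60 = $1294.61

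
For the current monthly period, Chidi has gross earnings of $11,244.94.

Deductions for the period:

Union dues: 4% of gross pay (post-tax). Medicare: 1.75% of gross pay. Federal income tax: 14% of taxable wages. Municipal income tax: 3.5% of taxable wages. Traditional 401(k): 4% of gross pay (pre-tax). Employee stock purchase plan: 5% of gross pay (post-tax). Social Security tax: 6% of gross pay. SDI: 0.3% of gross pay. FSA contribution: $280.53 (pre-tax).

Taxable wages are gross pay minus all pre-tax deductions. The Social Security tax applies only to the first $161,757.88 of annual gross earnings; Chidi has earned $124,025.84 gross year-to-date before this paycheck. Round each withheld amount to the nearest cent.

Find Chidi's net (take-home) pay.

$6,757.28

FSA contribution: $280.53
Traditional 401(k): $11,244.94 × 0.04 = $449.80
Pre-tax total = $280.53 + $449.80 = $730.33
Taxable wages = $11,244.94 − $730.33 = $10,514.61
Municipal income tax: $10,514.61 × 0.035 = $368.01
Federal income tax: $10,514.61 × 0.14 = $1,472.05
Social Security tax: cap not yet reached, full $11,244.94 is subject → $11,244.94 × 0.06 = $674.70
SDI: $11,244.94 × 0.003 = $33.73
Medicare: $11,244.94 × 0.0175 = $196.79
Union dues: $11,244.94 × 0.04 = $449.80
Employee stock purchase plan: $11,244.94 × 0.05 = $562.25
Total deductions = $280.53 + $449.80 + $368.01 + $1,472.05 + $674.70 + $33.73 + $196.79 + $449.80 + $562.25 = $4,487.66
Net pay = $11,244.94 − $4,487.66 = $6,757.28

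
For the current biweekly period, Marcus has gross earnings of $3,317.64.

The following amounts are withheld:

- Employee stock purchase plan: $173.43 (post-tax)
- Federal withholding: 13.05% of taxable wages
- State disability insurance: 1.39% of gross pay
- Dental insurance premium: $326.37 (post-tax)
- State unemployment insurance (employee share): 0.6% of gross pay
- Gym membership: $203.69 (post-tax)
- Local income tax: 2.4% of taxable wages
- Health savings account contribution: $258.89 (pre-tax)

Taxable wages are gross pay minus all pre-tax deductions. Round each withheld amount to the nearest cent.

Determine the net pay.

$1,816.65

Health savings account contribution: $258.89
Taxable wages = $3,317.64 − $258.89 = $3,058.75
Federal withholding: $3,058.75 × 0.1305 = $399.17
Local income tax: $3,058.75 × 0.024 = $73.41
State unemployment insurance (employee share): $3,317.64 × 0.006 = $19.91
State disability insurance: $3,317.64 × 0.0139 = $46.12
Dental insurance premium: $326.37
Gym membership: $203.69
Employee stock purchase plan: $173.43
Total deductions = $258.89 + $399.17 + $73.41 + $19.91 + $46.12 + $326.37 + $203.69 + $173.43 = $1,500.99
Net pay = $3,317.64 − $1,500.99 = $1,816.65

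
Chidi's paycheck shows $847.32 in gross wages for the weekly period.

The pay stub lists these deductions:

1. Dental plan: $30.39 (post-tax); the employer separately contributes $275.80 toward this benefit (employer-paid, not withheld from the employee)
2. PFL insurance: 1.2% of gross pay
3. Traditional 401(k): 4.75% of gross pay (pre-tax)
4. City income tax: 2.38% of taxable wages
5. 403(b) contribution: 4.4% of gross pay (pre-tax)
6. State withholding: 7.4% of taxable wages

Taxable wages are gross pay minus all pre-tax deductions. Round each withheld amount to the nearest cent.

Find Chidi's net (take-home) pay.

Traditional 401(k): $847.32 × 0.0475 = $40.25
403(b) contribution: $847.32 × 0.044 = $37.28
Pre-tax total = $40.25 + $37.28 = $77.53
Taxable wages = $847.32 − $77.53 = $769.79
City income tax: $769.79 × 0.0238 = $18.32
State withholding: $769.79 × 0.074 = $56.96
PFL insurance: $847.32 × 0.012 = $10.17
Dental plan: $30.39
(Employer's $275.80 toward dental plan is not withheld from the employee.)
Total deductions = $40.25 + $37.28 + $18.32 + $56.96 + $10.17 + $30.39 = $193.37
Net pay = $847.32 − $193.37 = $653.95

$653.95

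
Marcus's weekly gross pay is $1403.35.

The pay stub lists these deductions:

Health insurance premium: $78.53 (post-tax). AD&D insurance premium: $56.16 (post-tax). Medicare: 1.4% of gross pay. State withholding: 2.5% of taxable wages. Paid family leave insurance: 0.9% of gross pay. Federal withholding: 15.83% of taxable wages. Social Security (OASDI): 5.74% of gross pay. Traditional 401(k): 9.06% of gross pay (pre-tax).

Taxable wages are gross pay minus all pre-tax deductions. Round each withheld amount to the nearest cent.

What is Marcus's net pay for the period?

$794.76

Traditional 401(k): $1403.35 × 0.0906 = $127.14
Taxable wages = $1403.35 − $127.14 = $1276.21
Federal withholding: $1276.21 × 0.1583 = $202.02
State withholding: $1276.21 × 0.025 = $31.91
Medicare: $1403.35 × 0.014 = $19.65
Paid family leave insurance: $1403.35 × 0.009 = $12.63
Social Security (OASDI): $1403.35 × 0.0574 = $80.55
AD&D insurance premium: $56.16
Health insurance premium: $78.53
Total deductions = $127.14 + $202.02 + $31.91 + $19.65 + $12.63 + $80.55 + $56.16 + $78.53 = $608.59
Net pay = $1403.35 − $608.59 = $794.76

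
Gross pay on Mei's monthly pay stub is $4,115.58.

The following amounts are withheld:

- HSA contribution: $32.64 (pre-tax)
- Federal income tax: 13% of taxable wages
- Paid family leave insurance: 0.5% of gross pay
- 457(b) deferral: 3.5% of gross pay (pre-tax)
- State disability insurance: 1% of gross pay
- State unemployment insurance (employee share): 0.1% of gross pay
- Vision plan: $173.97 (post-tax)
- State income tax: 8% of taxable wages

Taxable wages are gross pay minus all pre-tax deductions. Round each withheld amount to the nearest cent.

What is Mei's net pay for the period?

$2,871.89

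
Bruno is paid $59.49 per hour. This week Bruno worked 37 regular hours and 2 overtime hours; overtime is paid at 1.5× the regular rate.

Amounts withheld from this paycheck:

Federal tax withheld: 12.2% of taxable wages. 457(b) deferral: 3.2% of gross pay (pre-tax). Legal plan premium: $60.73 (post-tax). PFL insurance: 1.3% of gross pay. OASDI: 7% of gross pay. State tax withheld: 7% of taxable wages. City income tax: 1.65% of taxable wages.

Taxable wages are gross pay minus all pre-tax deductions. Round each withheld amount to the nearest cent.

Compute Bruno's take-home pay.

$1,564.95

Regular pay: 37 × $59.49 = $2,201.13
Overtime pay: 2 × $59.49 × 1.5 = $178.47
Gross pay = $2,201.13 + $178.47 = $2,379.60
457(b) deferral: $2,379.60 × 0.032 = $76.15
Taxable wages = $2,379.60 − $76.15 = $2,303.45
Federal tax withheld: $2,303.45 × 0.122 = $281.02
State tax withheld: $2,303.45 × 0.07 = $161.24
City income tax: $2,303.45 × 0.0165 = $38.01
PFL insurance: $2,379.60 × 0.013 = $30.93
OASDI: $2,379.60 × 0.07 = $166.57
Legal plan premium: $60.73
Total deductions = $76.15 + $281.02 + $161.24 + $38.01 + $30.93 + $166.57 + $60.73 = $814.65
Net pay = $2,379.60 − $814.65 = $1,564.95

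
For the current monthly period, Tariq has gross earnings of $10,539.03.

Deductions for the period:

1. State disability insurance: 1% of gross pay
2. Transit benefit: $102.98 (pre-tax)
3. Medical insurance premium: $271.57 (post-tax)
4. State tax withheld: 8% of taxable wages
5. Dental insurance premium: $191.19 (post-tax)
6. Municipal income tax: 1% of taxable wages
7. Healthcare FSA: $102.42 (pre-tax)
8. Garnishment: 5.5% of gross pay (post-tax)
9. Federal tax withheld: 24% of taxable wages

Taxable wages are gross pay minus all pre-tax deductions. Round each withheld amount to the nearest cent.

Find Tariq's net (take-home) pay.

$5,775.73

Transit benefit: $102.98
Healthcare FSA: $102.42
Pre-tax total = $102.98 + $102.42 = $205.40
Taxable wages = $10,539.03 − $205.40 = $10,333.63
Municipal income tax: $10,333.63 × 0.01 = $103.34
Federal tax withheld: $10,333.63 × 0.24 = $2,480.07
State tax withheld: $10,333.63 × 0.08 = $826.69
State disability insurance: $10,539.03 × 0.01 = $105.39
Medical insurance premium: $271.57
Dental insurance premium: $191.19
Garnishment: $10,539.03 × 0.055 = $579.65
Total deductions = $102.98 + $102.42 + $103.34 + $2,480.07 + $826.69 + $105.39 + $271.57 + $191.19 + $579.65 = $4,763.30
Net pay = $10,539.03 − $4,763.30 = $5,775.73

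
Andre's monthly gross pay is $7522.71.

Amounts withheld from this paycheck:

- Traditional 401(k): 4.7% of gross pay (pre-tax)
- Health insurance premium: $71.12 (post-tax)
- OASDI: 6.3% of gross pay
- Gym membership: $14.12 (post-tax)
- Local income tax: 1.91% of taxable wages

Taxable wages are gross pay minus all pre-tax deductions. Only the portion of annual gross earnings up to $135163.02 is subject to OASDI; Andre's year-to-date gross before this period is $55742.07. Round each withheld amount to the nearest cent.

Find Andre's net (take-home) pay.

$6473.04

Traditional 401(k): $7522.71 × 0.047 = $353.57
Taxable wages = $7522.71 − $353.57 = $7169.14
Local income tax: $7169.14 × 0.0191 = $136.93
OASDI: cap not yet reached, full $7522.71 is subject → $7522.71 × 0.063 = $473.93
Gym membership: $14.12
Health insurance premium: $71.12
Total deductions = $353.57 + $136.93 + $473.93 + $14.12 + $71.12 = $1049.67
Net pay = $7522.71 − $1049.67 = $6473.04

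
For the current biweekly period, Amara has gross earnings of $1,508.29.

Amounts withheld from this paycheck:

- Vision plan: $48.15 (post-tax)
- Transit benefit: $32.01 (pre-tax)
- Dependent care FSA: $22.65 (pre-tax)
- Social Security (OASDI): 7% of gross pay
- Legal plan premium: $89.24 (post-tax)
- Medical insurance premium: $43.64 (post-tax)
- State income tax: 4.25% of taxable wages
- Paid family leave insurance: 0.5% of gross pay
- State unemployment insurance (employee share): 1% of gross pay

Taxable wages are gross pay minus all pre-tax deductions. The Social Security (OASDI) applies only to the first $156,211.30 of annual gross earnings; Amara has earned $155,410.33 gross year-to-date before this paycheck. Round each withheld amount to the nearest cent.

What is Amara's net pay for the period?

Dependent care FSA: $22.65
Transit benefit: $32.01
Pre-tax total = $22.65 + $32.01 = $54.66
Taxable wages = $1,508.29 − $54.66 = $1,453.63
State income tax: $1,453.63 × 0.0425 = $61.78
Paid family leave insurance: $1,508.29 × 0.005 = $7.54
Social Security (OASDI): only $156,211.30 − $155,410.33 = $800.97 of this check is subject → $800.97 × 0.07 = $56.07
State unemployment insurance (employee share): $1,508.29 × 0.01 = $15.08
Vision plan: $48.15
Legal plan premium: $89.24
Medical insurance premium: $43.64
Total deductions = $22.65 + $32.01 + $61.78 + $7.54 + $56.07 + $15.08 + $48.15 + $89.24 + $43.64 = $376.16
Net pay = $1,508.29 − $376.16 = $1,132.13

$1,132.13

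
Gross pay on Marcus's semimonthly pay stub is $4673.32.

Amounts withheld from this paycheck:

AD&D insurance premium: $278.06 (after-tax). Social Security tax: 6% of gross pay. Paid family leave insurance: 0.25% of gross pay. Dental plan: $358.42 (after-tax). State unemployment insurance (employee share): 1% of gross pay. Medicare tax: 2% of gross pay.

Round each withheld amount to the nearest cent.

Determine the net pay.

$3604.56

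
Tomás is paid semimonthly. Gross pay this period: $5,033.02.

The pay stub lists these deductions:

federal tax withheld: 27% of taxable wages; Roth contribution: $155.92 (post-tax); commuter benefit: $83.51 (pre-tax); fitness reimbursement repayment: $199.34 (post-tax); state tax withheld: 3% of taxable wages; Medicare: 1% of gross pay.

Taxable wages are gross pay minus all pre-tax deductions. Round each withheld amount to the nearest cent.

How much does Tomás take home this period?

Commuter benefit: $83.51
Taxable wages = $5,033.02 − $83.51 = $4,949.51
Federal tax withheld: $4,949.51 × 0.27 = $1,336.37
State tax withheld: $4,949.51 × 0.03 = $148.49
Medicare: $5,033.02 × 0.01 = $50.33
Roth contribution: $155.92
Fitness reimbursement repayment: $199.34
Total deductions = $83.51 + $1,336.37 + $148.49 + $50.33 + $155.92 + $199.34 = $1,973.96
Net pay = $5,033.02 − $1,973.96 = $3,059.06

$3,059.06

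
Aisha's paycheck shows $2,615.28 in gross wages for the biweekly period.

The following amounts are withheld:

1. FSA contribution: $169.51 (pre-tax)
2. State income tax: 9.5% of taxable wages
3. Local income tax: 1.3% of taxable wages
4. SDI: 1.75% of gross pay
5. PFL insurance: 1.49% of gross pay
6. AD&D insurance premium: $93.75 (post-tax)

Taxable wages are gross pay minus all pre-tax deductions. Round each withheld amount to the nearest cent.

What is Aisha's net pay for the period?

FSA contribution: $169.51
Taxable wages = $2,615.28 − $169.51 = $2,445.77
Local income tax: $2,445.77 × 0.013 = $31.80
State income tax: $2,445.77 × 0.095 = $232.35
SDI: $2,615.28 × 0.0175 = $45.77
PFL insurance: $2,615.28 × 0.0149 = $38.97
AD&D insurance premium: $93.75
Total deductions = $169.51 + $31.80 + $232.35 + $45.77 + $38.97 + $93.75 = $612.15
Net pay = $2,615.28 − $612.15 = $2,003.13

$2,003.13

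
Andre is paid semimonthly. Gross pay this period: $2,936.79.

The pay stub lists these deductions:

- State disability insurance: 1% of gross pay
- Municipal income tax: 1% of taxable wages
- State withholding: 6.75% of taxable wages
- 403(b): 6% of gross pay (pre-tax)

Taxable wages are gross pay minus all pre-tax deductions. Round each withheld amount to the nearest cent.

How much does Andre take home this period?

403(b): $2,936.79 × 0.06 = $176.21
Taxable wages = $2,936.79 − $176.21 = $2,760.58
Municipal income tax: $2,760.58 × 0.01 = $27.61
State withholding: $2,760.58 × 0.0675 = $186.34
State disability insurance: $2,936.79 × 0.01 = $29.37
Total deductions = $176.21 + $27.61 + $186.34 + $29.37 = $419.53
Net pay = $2,936.79 − $419.53 = $2,517.26

$2,517.26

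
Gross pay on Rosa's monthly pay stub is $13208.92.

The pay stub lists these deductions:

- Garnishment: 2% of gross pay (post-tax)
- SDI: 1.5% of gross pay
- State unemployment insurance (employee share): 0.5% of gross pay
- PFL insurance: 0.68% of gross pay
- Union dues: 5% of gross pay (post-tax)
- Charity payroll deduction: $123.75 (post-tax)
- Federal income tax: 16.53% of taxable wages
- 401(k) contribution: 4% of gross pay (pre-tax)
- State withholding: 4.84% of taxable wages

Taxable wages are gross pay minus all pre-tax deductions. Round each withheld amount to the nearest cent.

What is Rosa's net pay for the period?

$8568.35

401(k) contribution: $13208.92 × 0.04 = $528.36
Taxable wages = $13208.92 − $528.36 = $12680.56
State withholding: $12680.56 × 0.0484 = $613.74
Federal income tax: $12680.56 × 0.1653 = $2096.10
PFL insurance: $13208.92 × 0.0068 = $89.82
State unemployment insurance (employee share): $13208.92 × 0.005 = $66.04
SDI: $13208.92 × 0.015 = $198.13
Union dues: $13208.92 × 0.05 = $660.45
Charity payroll deduction: $123.75
Garnishment: $13208.92 × 0.02 = $264.18
Total deductions = $528.36 + $613.74 + $2096.10 + $89.82 + $66.04 + $198.13 + $660.45 + $123.75 + $264.18 = $4640.57
Net pay = $13208.92 − $4640.57 = $8568.35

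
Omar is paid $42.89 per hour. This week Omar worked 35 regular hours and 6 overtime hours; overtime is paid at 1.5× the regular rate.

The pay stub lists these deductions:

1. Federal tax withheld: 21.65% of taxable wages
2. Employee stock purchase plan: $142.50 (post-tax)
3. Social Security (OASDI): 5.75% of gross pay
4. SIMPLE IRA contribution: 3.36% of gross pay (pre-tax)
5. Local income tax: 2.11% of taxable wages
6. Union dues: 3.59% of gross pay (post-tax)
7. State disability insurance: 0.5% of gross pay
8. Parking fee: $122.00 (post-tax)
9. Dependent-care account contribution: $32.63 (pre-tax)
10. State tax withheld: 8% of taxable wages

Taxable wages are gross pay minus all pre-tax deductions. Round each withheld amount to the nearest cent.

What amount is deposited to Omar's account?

$772.06

Regular pay: 35 × $42.89 = $1501.15
Overtime pay: 6 × $42.89 × 1.5 = $386.01
Gross pay = $1501.15 + $386.01 = $1887.16
SIMPLE IRA contribution: $1887.16 × 0.0336 = $63.41
Dependent-care account contribution: $32.63
Pre-tax total = $63.41 + $32.63 = $96.04
Taxable wages = $1887.16 − $96.04 = $1791.12
Federal tax withheld: $1791.12 × 0.2165 = $387.78
Local income tax: $1791.12 × 0.0211 = $37.79
State tax withheld: $1791.12 × 0.08 = $143.29
Social Security (OASDI): $1887.16 × 0.0575 = $108.51
State disability insurance: $1887.16 × 0.005 = $9.44
Union dues: $1887.16 × 0.0359 = $67.75
Employee stock purchase plan: $142.50
Parking fee: $122.00
Total deductions = $63.41 + $32.63 + $387.78 + $37.79 + $143.29 + $108.51 + $9.44 + $67.75 + $142.50 + $122.00 = $1115.10
Net pay = $1887.16 − $1115.10 = $772.06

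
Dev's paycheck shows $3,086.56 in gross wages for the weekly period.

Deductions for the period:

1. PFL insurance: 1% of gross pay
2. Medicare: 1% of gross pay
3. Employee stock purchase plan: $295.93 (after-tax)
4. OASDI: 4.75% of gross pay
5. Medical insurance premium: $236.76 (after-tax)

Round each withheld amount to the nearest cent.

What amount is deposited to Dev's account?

Medicare: $3,086.56 × 0.01 = $30.87
PFL insurance: $3,086.56 × 0.01 = $30.87
OASDI: $3,086.56 × 0.0475 = $146.61
Medical insurance premium: $236.76
Employee stock purchase plan: $295.93
Total deductions = $30.87 + $30.87 + $146.61 + $236.76 + $295.93 = $741.04
Net pay = $3,086.56 − $741.04 = $2,345.52

$2,345.52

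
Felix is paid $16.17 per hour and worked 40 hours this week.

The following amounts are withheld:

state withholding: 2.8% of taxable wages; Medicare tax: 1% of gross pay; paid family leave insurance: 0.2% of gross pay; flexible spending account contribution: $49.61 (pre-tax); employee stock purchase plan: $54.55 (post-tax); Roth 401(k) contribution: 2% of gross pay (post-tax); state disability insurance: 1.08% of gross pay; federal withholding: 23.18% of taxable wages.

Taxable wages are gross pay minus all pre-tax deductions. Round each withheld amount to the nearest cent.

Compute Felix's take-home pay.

$359.80

Gross pay: 40 × $16.17 = $646.80
Flexible spending account contribution: $49.61
Taxable wages = $646.80 − $49.61 = $597.19
Federal withholding: $597.19 × 0.2318 = $138.43
State withholding: $597.19 × 0.028 = $16.72
Paid family leave insurance: $646.80 × 0.002 = $1.29
State disability insurance: $646.80 × 0.0108 = $6.99
Medicare tax: $646.80 × 0.01 = $6.47
Roth 401(k) contribution: $646.80 × 0.02 = $12.94
Employee stock purchase plan: $54.55
Total deductions = $49.61 + $138.43 + $16.72 + $1.29 + $6.99 + $6.47 + $12.94 + $54.55 = $287.00
Net pay = $646.80 − $287.00 = $359.80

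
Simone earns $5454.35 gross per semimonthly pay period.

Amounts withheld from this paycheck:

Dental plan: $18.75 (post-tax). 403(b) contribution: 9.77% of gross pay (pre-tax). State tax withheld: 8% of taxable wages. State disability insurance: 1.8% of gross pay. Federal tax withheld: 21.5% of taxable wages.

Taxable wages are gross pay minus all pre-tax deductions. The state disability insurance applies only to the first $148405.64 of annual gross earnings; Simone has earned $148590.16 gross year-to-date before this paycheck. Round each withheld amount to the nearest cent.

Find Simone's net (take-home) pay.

403(b) contribution: $5454.35 × 0.0977 = $532.89
Taxable wages = $5454.35 − $532.89 = $4921.46
Federal tax withheld: $4921.46 × 0.215 = $1058.11
State tax withheld: $4921.46 × 0.08 = $393.72
State disability insurance: annual cap $148405.64 already reached (YTD $148590.16), so $0.00
Dental plan: $18.75
Total deductions = $532.89 + $1058.11 + $393.72 + $0.00 + $18.75 = $2003.47
Net pay = $5454.35 − $2003.47 = $3450.88

$3450.88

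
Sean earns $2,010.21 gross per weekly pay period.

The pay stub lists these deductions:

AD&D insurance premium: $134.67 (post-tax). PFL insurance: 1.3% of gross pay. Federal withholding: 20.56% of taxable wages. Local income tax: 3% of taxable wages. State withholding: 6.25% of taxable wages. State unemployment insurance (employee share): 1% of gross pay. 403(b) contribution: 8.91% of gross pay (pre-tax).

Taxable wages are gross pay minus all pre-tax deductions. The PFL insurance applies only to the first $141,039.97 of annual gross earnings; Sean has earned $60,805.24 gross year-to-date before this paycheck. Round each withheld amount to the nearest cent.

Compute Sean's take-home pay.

403(b) contribution: $2,010.21 × 0.0891 = $179.11
Taxable wages = $2,010.21 − $179.11 = $1,831.10
Local income tax: $1,831.10 × 0.03 = $54.93
State withholding: $1,831.10 × 0.0625 = $114.44
Federal withholding: $1,831.10 × 0.2056 = $376.47
State unemployment insurance (employee share): $2,010.21 × 0.01 = $20.10
PFL insurance: cap not yet reached, full $2,010.21 is subject → $2,010.21 × 0.013 = $26.13
AD&D insurance premium: $134.67
Total deductions = $179.11 + $54.93 + $114.44 + $376.47 + $20.10 + $26.13 + $134.67 = $905.85
Net pay = $2,010.21 − $905.85 = $1,104.36

$1,104.36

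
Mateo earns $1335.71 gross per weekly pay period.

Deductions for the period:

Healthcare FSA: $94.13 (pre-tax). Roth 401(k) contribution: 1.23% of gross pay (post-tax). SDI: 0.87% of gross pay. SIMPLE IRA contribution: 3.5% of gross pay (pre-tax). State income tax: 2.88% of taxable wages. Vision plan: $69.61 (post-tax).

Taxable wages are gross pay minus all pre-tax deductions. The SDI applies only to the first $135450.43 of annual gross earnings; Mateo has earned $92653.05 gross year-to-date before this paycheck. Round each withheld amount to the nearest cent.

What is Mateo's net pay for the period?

$1062.76

Healthcare FSA: $94.13
SIMPLE IRA contribution: $1335.71 × 0.035 = $46.75
Pre-tax total = $94.13 + $46.75 = $140.88
Taxable wages = $1335.71 − $140.88 = $1194.83
State income tax: $1194.83 × 0.0288 = $34.41
SDI: cap not yet reached, full $1335.71 is subject → $1335.71 × 0.0087 = $11.62
Roth 401(k) contribution: $1335.71 × 0.0123 = $16.43
Vision plan: $69.61
Total deductions = $94.13 + $46.75 + $34.41 + $11.62 + $16.43 + $69.61 = $272.95
Net pay = $1335.71 − $272.95 = $1062.76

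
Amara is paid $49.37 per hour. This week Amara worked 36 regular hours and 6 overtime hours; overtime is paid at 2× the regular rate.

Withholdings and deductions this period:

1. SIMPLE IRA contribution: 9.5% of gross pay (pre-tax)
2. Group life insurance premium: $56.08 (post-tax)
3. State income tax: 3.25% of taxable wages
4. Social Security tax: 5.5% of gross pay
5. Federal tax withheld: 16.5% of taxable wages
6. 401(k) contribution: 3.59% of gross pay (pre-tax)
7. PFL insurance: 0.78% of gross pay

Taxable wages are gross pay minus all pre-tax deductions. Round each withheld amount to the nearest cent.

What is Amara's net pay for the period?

Regular pay: 36 × $49.37 = $1777.32
Overtime pay: 6 × $49.37 × 2 = $592.44
Gross pay = $1777.32 + $592.44 = $2369.76
SIMPLE IRA contribution: $2369.76 × 0.095 = $225.13
401(k) contribution: $2369.76 × 0.0359 = $85.07
Pre-tax total = $225.13 + $85.07 = $310.20
Taxable wages = $2369.76 − $310.20 = $2059.56
State income tax: $2059.56 × 0.0325 = $66.94
Federal tax withheld: $2059.56 × 0.165 = $339.83
PFL insurance: $2369.76 × 0.0078 = $18.48
Social Security tax: $2369.76 × 0.055 = $130.34
Group life insurance premium: $56.08
Total deductions = $225.13 + $85.07 + $66.94 + $339.83 + $18.48 + $130.34 + $56.08 = $921.87
Net pay = $2369.76 − $921.87 = $1447.89

$1447.89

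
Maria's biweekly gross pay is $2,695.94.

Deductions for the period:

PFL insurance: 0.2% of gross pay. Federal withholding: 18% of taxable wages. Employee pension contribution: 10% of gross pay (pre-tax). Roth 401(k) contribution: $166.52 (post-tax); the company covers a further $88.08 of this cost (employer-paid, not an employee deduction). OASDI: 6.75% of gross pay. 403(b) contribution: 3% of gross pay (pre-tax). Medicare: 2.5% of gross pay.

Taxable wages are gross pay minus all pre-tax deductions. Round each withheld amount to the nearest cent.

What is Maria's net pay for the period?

$1,502.00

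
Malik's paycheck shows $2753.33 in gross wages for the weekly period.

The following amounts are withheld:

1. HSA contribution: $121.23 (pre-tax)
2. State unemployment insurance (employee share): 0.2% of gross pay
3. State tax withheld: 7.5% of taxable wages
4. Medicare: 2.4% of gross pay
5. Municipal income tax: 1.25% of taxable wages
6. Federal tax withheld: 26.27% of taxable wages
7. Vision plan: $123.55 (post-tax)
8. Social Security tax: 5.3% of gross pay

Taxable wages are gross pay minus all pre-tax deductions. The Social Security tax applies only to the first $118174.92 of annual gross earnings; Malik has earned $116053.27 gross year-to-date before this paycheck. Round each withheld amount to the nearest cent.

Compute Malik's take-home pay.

$1402.75

HSA contribution: $121.23
Taxable wages = $2753.33 − $121.23 = $2632.10
Municipal income tax: $2632.10 × 0.0125 = $32.90
State tax withheld: $2632.10 × 0.075 = $197.41
Federal tax withheld: $2632.10 × 0.2627 = $691.45
Medicare: $2753.33 × 0.024 = $66.08
Social Security tax: only $118174.92 − $116053.27 = $2121.65 of this check is subject → $2121.65 × 0.053 = $112.45
State unemployment insurance (employee share): $2753.33 × 0.002 = $5.51
Vision plan: $123.55
Total deductions = $121.23 + $32.90 + $197.41 + $691.45 + $66.08 + $112.45 + $5.51 + $123.55 = $1350.58
Net pay = $2753.33 − $1350.58 = $1402.75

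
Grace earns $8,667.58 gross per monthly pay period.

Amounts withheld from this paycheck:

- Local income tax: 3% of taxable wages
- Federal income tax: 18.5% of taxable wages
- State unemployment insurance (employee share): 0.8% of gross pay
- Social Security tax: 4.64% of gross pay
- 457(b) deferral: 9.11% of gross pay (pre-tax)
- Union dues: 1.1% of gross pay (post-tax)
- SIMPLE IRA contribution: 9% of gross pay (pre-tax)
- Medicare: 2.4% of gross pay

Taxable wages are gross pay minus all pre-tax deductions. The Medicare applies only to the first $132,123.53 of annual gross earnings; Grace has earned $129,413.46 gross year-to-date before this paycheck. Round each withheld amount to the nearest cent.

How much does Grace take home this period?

457(b) deferral: $8,667.58 × 0.0911 = $789.62
SIMPLE IRA contribution: $8,667.58 × 0.09 = $780.08
Pre-tax total = $789.62 + $780.08 = $1,569.70
Taxable wages = $8,667.58 − $1,569.70 = $7,097.88
Federal income tax: $7,097.88 × 0.185 = $1,313.11
Local income tax: $7,097.88 × 0.03 = $212.94
State unemployment insurance (employee share): $8,667.58 × 0.008 = $69.34
Social Security tax: $8,667.58 × 0.0464 = $402.18
Medicare: only $132,123.53 − $129,413.46 = $2,710.07 of this check is subject → $2,710.07 × 0.024 = $65.04
Union dues: $8,667.58 × 0.011 = $95.34
Total deductions = $789.62 + $780.08 + $1,313.11 + $212.94 + $69.34 + $402.18 + $65.04 + $95.34 = $3,727.65
Net pay = $8,667.58 − $3,727.65 = $4,939.93

$4,939.93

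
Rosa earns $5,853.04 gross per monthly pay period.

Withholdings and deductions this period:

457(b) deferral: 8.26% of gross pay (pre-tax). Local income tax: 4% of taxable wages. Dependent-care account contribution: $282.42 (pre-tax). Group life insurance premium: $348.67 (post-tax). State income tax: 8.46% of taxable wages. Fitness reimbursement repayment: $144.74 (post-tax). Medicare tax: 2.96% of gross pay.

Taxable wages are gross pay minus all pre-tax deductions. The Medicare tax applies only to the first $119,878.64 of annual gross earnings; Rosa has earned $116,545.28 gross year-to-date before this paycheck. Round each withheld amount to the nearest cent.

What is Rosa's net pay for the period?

$3,861.22

Dependent-care account contribution: $282.42
457(b) deferral: $5,853.04 × 0.0826 = $483.46
Pre-tax total = $282.42 + $483.46 = $765.88
Taxable wages = $5,853.04 − $765.88 = $5,087.16
Local income tax: $5,087.16 × 0.04 = $203.49
State income tax: $5,087.16 × 0.0846 = $430.37
Medicare tax: only $119,878.64 − $116,545.28 = $3,333.36 of this check is subject → $3,333.36 × 0.0296 = $98.67
Group life insurance premium: $348.67
Fitness reimbursement repayment: $144.74
Total deductions = $282.42 + $483.46 + $203.49 + $430.37 + $98.67 + $348.67 + $144.74 = $1,991.82
Net pay = $5,853.04 − $1,991.82 = $3,861.22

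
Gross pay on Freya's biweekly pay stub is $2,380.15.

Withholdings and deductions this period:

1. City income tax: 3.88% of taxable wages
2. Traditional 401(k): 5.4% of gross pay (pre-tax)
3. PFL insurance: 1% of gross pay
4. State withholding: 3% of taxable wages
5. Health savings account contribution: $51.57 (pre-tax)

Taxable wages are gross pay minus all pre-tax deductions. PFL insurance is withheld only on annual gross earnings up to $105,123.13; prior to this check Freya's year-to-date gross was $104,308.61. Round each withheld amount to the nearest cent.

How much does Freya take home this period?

$2,040.54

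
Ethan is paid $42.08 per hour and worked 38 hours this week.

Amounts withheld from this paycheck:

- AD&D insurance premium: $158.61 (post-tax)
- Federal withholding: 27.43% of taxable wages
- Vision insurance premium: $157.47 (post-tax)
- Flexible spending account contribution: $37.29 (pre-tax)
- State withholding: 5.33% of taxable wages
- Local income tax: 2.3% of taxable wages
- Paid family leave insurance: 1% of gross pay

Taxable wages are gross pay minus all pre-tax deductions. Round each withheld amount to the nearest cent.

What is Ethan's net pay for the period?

$682.13

Gross pay: 38 × $42.08 = $1,599.04
Flexible spending account contribution: $37.29
Taxable wages = $1,599.04 − $37.29 = $1,561.75
Local income tax: $1,561.75 × 0.023 = $35.92
Federal withholding: $1,561.75 × 0.2743 = $428.39
State withholding: $1,561.75 × 0.0533 = $83.24
Paid family leave insurance: $1,599.04 × 0.01 = $15.99
AD&D insurance premium: $158.61
Vision insurance premium: $157.47
Total deductions = $37.29 + $35.92 + $428.39 + $83.24 + $15.99 + $158.61 + $157.47 = $916.91
Net pay = $1,599.04 − $916.91 = $682.13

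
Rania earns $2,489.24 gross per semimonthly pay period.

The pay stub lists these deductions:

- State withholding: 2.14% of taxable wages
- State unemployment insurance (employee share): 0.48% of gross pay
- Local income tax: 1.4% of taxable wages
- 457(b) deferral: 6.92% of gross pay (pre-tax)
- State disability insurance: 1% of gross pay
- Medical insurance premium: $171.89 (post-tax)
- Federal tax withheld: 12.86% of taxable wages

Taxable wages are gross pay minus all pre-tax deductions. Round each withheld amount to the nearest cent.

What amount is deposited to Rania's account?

$1,728.27

457(b) deferral: $2,489.24 × 0.0692 = $172.26
Taxable wages = $2,489.24 − $172.26 = $2,316.98
State withholding: $2,316.98 × 0.0214 = $49.58
Federal tax withheld: $2,316.98 × 0.1286 = $297.96
Local income tax: $2,316.98 × 0.014 = $32.44
State disability insurance: $2,489.24 × 0.01 = $24.89
State unemployment insurance (employee share): $2,489.24 × 0.0048 = $11.95
Medical insurance premium: $171.89
Total deductions = $172.26 + $49.58 + $297.96 + $32.44 + $24.89 + $11.95 + $171.89 = $760.97
Net pay = $2,489.24 − $760.97 = $1,728.27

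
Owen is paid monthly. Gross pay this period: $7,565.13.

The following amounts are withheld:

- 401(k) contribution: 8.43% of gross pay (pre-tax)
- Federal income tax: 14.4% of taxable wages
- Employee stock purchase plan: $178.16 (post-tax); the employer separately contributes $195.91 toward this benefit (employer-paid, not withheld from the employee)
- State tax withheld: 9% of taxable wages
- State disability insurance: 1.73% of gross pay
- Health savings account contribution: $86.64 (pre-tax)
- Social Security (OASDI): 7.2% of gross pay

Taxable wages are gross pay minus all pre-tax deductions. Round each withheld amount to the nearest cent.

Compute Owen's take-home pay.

$4,386.28

401(k) contribution: $7,565.13 × 0.0843 = $637.74
Health savings account contribution: $86.64
Pre-tax total = $637.74 + $86.64 = $724.38
Taxable wages = $7,565.13 − $724.38 = $6,840.75
Federal income tax: $6,840.75 × 0.144 = $985.07
State tax withheld: $6,840.75 × 0.09 = $615.67
State disability insurance: $7,565.13 × 0.0173 = $130.88
Social Security (OASDI): $7,565.13 × 0.072 = $544.69
Employee stock purchase plan: $178.16
(Employer's $195.91 toward employee stock purchase plan is not withheld from the employee.)
Total deductions = $637.74 + $86.64 + $985.07 + $615.67 + $130.88 + $544.69 + $178.16 = $3,178.85
Net pay = $7,565.13 − $3,178.85 = $4,386.28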